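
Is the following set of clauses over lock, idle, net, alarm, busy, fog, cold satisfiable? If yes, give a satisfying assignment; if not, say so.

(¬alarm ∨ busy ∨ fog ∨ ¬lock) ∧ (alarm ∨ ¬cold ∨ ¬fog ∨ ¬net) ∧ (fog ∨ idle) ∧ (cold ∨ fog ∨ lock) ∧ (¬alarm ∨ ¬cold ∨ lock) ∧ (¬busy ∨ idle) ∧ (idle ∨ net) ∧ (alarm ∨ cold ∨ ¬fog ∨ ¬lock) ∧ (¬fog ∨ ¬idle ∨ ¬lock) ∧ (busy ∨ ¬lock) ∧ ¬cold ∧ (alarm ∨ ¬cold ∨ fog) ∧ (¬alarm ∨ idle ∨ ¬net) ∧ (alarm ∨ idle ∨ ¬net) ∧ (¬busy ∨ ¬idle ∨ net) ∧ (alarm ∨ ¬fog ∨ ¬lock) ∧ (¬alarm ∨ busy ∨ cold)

lock: True; idle: True; net: True; alarm: True; busy: True; fog: False; cold: False

Unit clause (¬cold) forces cold = False.
Set lock = True.
  then (busy ∨ ¬lock) forces busy = True.
  then (¬busy ∨ idle) forces idle = True.
  then (¬fog ∨ ¬idle ∨ ¬lock) forces fog = False.
  then (¬busy ∨ ¬idle ∨ net) forces net = True.
Set alarm = True.
All clauses satisfied.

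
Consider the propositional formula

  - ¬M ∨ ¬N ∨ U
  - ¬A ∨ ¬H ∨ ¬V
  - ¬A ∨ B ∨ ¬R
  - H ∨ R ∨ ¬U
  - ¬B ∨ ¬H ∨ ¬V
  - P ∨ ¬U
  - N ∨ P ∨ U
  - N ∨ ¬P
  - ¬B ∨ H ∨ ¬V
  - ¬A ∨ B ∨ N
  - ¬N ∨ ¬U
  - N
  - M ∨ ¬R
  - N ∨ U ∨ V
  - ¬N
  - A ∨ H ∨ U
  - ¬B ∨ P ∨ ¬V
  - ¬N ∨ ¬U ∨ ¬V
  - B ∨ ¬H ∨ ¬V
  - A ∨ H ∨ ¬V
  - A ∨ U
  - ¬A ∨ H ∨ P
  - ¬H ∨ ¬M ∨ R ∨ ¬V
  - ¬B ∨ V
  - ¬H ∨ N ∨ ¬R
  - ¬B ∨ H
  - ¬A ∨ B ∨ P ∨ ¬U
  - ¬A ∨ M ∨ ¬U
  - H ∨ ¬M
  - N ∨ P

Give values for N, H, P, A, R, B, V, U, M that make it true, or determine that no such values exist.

Unsatisfiable

Case N = True:
  Clause (¬N) is falsified — contradiction.
Case N = False:
  Clause (N) is falsified — contradiction.
Both cases fail, so the formula is unsatisfiable.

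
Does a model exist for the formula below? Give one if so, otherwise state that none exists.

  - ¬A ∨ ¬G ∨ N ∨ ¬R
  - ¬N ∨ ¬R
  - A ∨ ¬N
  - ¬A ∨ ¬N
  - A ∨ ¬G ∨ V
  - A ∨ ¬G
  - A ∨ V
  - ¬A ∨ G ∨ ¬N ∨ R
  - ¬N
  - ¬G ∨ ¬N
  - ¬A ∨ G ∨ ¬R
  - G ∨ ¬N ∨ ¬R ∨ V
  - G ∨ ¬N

A = False, R = True, G = False, N = False, V = True

Unit clause (¬N) forces N = False.
Set A = False.
  then (A ∨ ¬G) forces G = False.
  then (A ∨ V) forces V = True.
Set R = True.
All clauses satisfied.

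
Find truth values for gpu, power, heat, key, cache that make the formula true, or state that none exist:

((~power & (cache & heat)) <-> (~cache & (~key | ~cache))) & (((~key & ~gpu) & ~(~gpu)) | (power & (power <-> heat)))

gpu = True, power = True, heat = True, key = True, cache = True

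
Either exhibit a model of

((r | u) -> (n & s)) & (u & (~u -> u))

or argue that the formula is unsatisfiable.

u = True, r = False, n = True, s = True

  (r | u) -> (n & s) = True
    r | u = True
    n & s = True
  u & (~u -> u) = True
    ~u -> u = True
      ~u = False
Both conjuncts True, so the formula holds.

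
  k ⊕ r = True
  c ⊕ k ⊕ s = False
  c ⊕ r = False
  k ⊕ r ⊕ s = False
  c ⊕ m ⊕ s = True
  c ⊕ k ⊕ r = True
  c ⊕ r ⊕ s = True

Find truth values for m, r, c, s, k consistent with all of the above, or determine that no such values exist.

m: False, r: False, c: False, s: True, k: True

k ⊕ r = T ⊕ F = True ✓
c ⊕ k ⊕ s = F ⊕ T ⊕ T = False ✓
c ⊕ r = F ⊕ F = False ✓
k ⊕ r ⊕ s = T ⊕ F ⊕ T = False ✓
c ⊕ m ⊕ s = F ⊕ F ⊕ T = True ✓
c ⊕ k ⊕ r = F ⊕ T ⊕ F = True ✓
c ⊕ r ⊕ s = F ⊕ F ⊕ T = True ✓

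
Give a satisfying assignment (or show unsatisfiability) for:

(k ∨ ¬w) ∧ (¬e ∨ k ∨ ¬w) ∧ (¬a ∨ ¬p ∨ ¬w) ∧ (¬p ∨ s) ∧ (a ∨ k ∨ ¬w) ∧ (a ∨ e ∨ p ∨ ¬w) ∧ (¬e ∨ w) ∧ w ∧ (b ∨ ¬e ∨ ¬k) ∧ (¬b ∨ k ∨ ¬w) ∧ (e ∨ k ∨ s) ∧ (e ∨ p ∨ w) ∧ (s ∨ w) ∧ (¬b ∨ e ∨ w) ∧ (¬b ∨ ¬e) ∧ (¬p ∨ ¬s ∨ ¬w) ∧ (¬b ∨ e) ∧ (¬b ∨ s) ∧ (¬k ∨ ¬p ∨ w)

w: True, p: False, k: True, a: True, e: False, b: False, s: True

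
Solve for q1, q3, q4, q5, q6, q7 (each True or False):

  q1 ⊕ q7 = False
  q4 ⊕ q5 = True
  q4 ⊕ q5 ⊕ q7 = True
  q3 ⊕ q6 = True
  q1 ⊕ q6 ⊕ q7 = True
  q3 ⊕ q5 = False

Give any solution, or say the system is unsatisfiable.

q1 = False, q3 = False, q4 = True, q5 = False, q6 = True, q7 = False

q1 ⊕ q7 = F ⊕ F = False ✓
q4 ⊕ q5 = T ⊕ F = True ✓
q4 ⊕ q5 ⊕ q7 = T ⊕ F ⊕ F = True ✓
q3 ⊕ q6 = F ⊕ T = True ✓
q1 ⊕ q6 ⊕ q7 = F ⊕ T ⊕ F = True ✓
q3 ⊕ q5 = F ⊕ F = False ✓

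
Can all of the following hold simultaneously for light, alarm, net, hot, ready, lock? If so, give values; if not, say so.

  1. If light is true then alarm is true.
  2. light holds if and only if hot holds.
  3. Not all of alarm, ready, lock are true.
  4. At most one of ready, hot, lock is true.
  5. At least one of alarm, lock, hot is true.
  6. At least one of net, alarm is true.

light = False; alarm = True; net = True; hot = False; ready = False; lock = True

  (1) light=F ⇒ alarm: vacuous ✓
  (2) light=F, hot=F — same ✓
  (3) {alarm, ready, lock}: 2/3 true — not all ✓
  (4) {ready, hot, lock}: 1 true — at most one ✓
  (5) {alarm, lock, hot}: 2 true — at least one ✓
  (6) {net, alarm}: 2 true — at least one ✓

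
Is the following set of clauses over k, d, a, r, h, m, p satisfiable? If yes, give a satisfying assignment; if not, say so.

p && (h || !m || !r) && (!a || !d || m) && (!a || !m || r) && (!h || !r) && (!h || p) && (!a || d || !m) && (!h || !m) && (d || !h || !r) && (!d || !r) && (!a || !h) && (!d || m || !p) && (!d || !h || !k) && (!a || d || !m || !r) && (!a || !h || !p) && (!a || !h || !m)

k=T, d=F, a=T, r=F, h=F, m=F, p=T

Unit clause (p) forces p = True.
Set k = True.
Set d = False.
Set a = True.
  then (!a || d || !m) forces m = False.
  then (!a || !h) forces h = False.
Set r = False.
All clauses satisfied.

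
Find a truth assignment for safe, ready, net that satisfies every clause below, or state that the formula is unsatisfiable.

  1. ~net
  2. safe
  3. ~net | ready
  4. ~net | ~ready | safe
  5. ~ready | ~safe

safe = True, ready = False, net = False

Unit clause (~net) forces net = False.
Unit clause (safe) forces safe = True.
In (~ready | ~safe) only ~ready is left, so ready = False.
Check each clause:
  (~net): ~net holds.
  (safe): safe holds.
  (~net | ready): ~net holds.
  (~net | ~ready | safe): ~net holds.
  (~ready | ~safe): ~ready holds.
All clauses satisfied.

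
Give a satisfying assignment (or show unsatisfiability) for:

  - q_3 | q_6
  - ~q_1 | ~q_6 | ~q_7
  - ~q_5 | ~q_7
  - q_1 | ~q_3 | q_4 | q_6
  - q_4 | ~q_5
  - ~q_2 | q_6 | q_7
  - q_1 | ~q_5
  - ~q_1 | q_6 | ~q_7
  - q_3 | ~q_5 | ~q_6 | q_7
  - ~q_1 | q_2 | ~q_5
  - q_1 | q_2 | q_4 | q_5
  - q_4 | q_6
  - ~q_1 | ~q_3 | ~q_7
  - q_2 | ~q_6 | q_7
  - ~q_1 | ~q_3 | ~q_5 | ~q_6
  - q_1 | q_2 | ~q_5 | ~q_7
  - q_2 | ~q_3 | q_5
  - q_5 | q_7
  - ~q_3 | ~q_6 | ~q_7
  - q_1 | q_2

q_1: False, q_2: True, q_3: False, q_4: False, q_5: False, q_6: True, q_7: True

Set q_1 = False.
  then (q_1 | ~q_5) forces q_5 = False.
  then (q_5 | q_7) forces q_7 = True.
  then (q_1 | q_2) forces q_2 = True.
Set q_3 = False.
  then (q_3 | q_6) forces q_6 = True.
Set q_4 = False.
All clauses satisfied.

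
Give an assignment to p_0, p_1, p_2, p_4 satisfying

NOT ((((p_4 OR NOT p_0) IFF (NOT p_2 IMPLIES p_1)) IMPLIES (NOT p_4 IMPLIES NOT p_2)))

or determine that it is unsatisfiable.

p_0: False, p_1: True, p_2: True, p_4: False

  NOT ((((p_4 OR NOT p_0) IFF (NOT p_2 IMPLIES p_1)) IMPLIES (NOT p_4 IMPLIES NOT p_2))) = True
    ((p_4 OR NOT p_0) IFF (NOT p_2 IMPLIES p_1)) IMPLIES (NOT p_4 IMPLIES NOT p_2) = False
      (p_4 OR NOT p_0) IFF (NOT p_2 IMPLIES p_1) = True
        p_4 OR NOT p_0 = True
          NOT p_0 = True
        NOT p_2 IMPLIES p_1 = True
          NOT p_2 = False
      NOT p_4 IMPLIES NOT p_2 = False
        NOT p_4 = True
        NOT p_2 = False
The formula evaluates to True.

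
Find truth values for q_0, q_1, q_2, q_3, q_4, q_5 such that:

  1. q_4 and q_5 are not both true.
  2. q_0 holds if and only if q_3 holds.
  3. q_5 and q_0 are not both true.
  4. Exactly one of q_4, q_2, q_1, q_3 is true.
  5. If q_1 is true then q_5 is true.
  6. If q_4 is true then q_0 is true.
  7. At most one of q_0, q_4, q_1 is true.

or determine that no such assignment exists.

q_0 = False, q_1 = True, q_2 = False, q_3 = False, q_4 = False, q_5 = True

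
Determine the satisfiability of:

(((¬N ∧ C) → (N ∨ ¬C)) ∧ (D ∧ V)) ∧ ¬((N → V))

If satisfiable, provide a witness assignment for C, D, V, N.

No satisfying assignment exists.

Case V = True: the conjunct ¬((N → V)) becomes ¬((N → True)) = False.
Case V = False: the conjunct V is False.
Both cases fail — unsatisfiable.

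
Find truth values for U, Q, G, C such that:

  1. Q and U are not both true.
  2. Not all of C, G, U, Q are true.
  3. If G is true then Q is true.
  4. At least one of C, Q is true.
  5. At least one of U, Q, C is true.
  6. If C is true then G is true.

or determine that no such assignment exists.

U = False, Q = True, G = False, C = False

  (1) Q=T, U=F — not both ✓
  (2) {C, G, U, Q}: 1/4 true — not all ✓
  (3) G=F ⇒ Q: vacuous ✓
  (4) {C, Q}: 1 true — at least one ✓
  (5) {U, Q, C}: 1 true — at least one ✓
  (6) C=F ⇒ G: vacuous ✓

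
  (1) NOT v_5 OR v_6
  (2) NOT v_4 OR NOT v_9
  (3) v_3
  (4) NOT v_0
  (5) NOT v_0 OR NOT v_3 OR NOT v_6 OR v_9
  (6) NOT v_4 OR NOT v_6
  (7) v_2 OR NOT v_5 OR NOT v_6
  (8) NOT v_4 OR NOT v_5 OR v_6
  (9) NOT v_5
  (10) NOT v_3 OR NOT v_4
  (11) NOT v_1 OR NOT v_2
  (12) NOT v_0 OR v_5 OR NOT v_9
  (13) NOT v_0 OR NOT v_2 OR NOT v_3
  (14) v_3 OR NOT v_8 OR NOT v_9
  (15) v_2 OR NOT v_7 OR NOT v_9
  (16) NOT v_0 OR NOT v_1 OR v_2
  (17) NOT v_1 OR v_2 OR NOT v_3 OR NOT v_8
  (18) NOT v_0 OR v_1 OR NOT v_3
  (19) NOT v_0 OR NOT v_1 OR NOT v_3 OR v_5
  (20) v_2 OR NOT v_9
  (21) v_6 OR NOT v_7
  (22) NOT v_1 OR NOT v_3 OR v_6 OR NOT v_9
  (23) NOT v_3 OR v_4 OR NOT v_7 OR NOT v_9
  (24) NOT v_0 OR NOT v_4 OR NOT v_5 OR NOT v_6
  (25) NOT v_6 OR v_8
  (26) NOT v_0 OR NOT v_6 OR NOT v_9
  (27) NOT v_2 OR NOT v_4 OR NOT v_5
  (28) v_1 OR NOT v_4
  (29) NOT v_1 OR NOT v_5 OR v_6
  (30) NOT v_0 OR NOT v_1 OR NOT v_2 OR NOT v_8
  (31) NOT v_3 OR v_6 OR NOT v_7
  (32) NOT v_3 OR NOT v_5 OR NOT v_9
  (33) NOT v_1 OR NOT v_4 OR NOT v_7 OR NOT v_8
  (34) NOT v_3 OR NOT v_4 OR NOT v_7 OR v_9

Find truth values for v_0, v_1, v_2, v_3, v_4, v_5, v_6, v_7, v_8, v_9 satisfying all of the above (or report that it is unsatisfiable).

Unit clause (v_3) forces v_3 = True.
Unit clause (NOT v_0) forces v_0 = False.
Unit clause (NOT v_5) forces v_5 = False.
In (NOT v_3 OR NOT v_4) only NOT v_4 is left, so v_4 = False.
Set v_1 = False.
Set v_2 = True.
Set v_6 = False.
  then (v_6 OR NOT v_7) forces v_7 = False.
Set v_8 = False.
Set v_9 = False.
All clauses satisfied.

v_0 = False; v_1 = False; v_2 = True; v_3 = True; v_4 = False; v_5 = False; v_6 = False; v_7 = False; v_8 = False; v_9 = False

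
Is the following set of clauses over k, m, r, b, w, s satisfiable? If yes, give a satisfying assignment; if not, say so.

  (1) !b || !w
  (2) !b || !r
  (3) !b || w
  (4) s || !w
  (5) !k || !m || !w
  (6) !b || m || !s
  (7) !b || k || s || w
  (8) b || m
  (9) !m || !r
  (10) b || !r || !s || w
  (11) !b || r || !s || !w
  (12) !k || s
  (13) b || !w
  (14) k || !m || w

k = True, m = True, r = False, b = False, w = False, s = True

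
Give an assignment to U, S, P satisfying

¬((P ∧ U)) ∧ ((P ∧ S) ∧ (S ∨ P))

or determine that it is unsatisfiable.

U = False, S = True, P = True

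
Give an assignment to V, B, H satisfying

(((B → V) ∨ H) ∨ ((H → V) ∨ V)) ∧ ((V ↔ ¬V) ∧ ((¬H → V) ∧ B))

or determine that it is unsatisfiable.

Unsatisfiable — no assignment works.

The conjunct V ↔ ¬V is unsatisfiable on its own:
  V=F: evaluates to False.
  V=T: evaluates to False.
So the whole conjunction is unsatisfiable.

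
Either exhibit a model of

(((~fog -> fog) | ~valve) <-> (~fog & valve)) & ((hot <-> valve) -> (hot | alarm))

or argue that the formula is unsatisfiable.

Unsatisfiable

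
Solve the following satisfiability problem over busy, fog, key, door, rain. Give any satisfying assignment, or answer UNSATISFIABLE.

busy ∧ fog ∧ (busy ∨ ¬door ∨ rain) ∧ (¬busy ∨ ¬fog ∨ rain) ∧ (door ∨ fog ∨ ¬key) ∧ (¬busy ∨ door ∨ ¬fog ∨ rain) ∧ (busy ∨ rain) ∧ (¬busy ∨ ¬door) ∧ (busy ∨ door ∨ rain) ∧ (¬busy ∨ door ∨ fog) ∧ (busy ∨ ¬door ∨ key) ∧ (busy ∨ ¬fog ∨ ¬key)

Unit clause (busy) forces busy = True.
Unit clause (fog) forces fog = True.
In (¬busy ∨ ¬fog ∨ rain) only rain is left, so rain = True.
In (¬busy ∨ ¬door) only ¬door is left, so door = False.
Set key = True.
All clauses satisfied.

busy = True, fog = True, key = True, door = False, rain = True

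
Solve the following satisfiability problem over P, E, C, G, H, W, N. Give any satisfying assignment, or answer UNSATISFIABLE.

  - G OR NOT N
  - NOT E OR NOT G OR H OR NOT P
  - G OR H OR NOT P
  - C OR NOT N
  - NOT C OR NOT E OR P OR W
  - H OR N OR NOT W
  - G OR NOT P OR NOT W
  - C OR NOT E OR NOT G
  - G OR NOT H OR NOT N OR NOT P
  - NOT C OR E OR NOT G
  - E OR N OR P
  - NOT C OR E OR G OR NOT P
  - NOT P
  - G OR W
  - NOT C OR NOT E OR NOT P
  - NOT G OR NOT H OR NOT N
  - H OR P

P=F; E=T; C=F; G=F; H=T; W=T; N=F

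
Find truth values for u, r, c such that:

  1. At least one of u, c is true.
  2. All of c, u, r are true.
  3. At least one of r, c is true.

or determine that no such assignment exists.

u=T, r=T, c=T

  (1) {u, c}: 2 true — at least one ✓
  (2) {c, u, r}: all 3 true ✓
  (3) {r, c}: 2 true — at least one ✓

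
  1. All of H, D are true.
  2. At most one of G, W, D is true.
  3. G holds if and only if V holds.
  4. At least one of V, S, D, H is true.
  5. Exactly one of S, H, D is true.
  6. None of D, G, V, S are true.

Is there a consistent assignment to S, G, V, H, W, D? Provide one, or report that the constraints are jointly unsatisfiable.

Case D = True:
  Constraint (6) is violated (D=T) — contradiction.
Case D = False:
  Constraint (1) is violated (D=F) — contradiction.
Both cases fail — unsatisfiable.

The formula is unsatisfiable.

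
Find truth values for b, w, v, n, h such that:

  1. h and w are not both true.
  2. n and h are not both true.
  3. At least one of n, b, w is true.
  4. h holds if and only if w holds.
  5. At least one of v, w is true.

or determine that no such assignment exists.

b = True, w = False, v = True, n = False, h = False

  (1) h=F, w=F — not both ✓
  (2) n=F, h=F — not both ✓
  (3) {n, b, w}: 1 true — at least one ✓
  (4) h=F, w=F — same ✓
  (5) {v, w}: 1 true — at least one ✓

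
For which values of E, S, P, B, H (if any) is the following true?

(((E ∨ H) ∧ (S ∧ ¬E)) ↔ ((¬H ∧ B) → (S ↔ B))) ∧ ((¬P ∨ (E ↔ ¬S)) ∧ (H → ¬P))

E = False, S = True, P = False, B = False, H = True

  ((E ∨ H) ∧ (S ∧ ¬E)) ↔ ((¬H ∧ B) → (S ↔ B)) = True
    (E ∨ H) ∧ (S ∧ ¬E) = True
      E ∨ H = True
      S ∧ ¬E = True
        ¬E = True
    (¬H ∧ B) → (S ↔ B) = True
      ¬H ∧ B = False
        ¬H = False
      S ↔ B = False
  (¬P ∨ (E ↔ ¬S)) ∧ (H → ¬P) = True
    ¬P ∨ (E ↔ ¬S) = True
      ¬P = True
      E ↔ ¬S = True
        ¬S = False
    H → ¬P = True
      ¬P = True
Both conjuncts True, so the formula holds.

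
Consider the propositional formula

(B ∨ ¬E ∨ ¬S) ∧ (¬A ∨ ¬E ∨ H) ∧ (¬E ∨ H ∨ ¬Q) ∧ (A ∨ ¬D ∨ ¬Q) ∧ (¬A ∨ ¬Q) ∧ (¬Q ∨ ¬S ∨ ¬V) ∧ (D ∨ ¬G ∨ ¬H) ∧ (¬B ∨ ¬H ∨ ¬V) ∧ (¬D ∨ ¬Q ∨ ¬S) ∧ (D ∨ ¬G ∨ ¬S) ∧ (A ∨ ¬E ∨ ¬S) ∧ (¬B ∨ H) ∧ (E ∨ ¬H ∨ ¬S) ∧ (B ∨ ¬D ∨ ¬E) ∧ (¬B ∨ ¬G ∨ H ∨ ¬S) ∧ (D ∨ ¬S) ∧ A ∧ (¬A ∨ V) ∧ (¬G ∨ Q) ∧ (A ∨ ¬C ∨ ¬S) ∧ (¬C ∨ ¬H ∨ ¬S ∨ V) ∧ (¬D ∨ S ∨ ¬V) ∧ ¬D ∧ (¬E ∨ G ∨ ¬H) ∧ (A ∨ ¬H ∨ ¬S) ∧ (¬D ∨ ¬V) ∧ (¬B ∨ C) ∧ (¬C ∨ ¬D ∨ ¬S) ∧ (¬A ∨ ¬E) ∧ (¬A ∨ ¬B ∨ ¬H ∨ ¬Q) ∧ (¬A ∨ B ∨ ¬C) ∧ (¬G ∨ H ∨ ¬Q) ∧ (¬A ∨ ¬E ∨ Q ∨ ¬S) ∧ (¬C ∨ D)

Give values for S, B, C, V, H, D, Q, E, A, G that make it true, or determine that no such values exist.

Unit clause (A) forces A = True.
In (¬A ∨ V) only V is left, so V = True.
Unit clause (¬D) forces D = False.
In (¬A ∨ ¬E) only ¬E is left, so E = False.
In (¬C ∨ D) only ¬C is left, so C = False.
In (¬A ∨ ¬Q) only ¬Q is left, so Q = False.
In (D ∨ ¬S) only ¬S is left, so S = False.
In (¬G ∨ Q) only ¬G is left, so G = False.
In (¬B ∨ C) only ¬B is left, so B = False.
Set H = False.
All clauses satisfied.

S = False, B = False, C = False, V = True, H = False, D = False, Q = False, E = False, A = True, G = False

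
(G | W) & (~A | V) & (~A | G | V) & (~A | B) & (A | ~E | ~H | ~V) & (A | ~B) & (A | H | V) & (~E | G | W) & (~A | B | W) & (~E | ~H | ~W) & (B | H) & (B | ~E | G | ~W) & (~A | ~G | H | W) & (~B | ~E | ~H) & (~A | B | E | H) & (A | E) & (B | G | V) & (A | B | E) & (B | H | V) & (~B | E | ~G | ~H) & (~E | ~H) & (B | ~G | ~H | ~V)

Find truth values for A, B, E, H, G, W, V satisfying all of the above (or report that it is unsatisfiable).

Try A = False:
  (A | ~B) forces B = False.
  (B | H) forces H = True.
  (A | E) forces E = True.
  clause (~E | ~H) is falsified — backtrack.
So A = True.
  then (~A | V) forces V = True.
  then (~A | B) forces B = True.
Set E = False.
Set H = False.
Set G = True.
  then (~A | ~G | H | W) forces W = True.
All clauses satisfied.

A = True, B = True, E = False, H = False, G = True, W = True, V = True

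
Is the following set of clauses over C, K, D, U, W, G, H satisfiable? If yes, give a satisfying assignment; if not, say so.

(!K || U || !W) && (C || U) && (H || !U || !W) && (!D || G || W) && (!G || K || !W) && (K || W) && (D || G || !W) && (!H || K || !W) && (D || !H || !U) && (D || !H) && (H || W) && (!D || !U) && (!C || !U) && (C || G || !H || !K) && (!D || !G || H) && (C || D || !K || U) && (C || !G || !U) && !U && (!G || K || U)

C = True, K = False, D = True, U = False, W = True, G = False, H = False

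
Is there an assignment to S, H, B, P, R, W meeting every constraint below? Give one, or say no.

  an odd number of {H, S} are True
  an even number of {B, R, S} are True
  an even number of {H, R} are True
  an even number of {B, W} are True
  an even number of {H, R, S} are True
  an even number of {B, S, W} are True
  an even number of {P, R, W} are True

S = False; H = True; B = True; P = False; R = True; W = True

{H, S}: 1 true → odd ✓
{B, R, S}: 2 true → even ✓
{H, R}: 2 true → even ✓
{B, W}: 2 true → even ✓
{H, R, S}: 2 true → even ✓
{B, S, W}: 2 true → even ✓
{P, R, W}: 2 true → even ✓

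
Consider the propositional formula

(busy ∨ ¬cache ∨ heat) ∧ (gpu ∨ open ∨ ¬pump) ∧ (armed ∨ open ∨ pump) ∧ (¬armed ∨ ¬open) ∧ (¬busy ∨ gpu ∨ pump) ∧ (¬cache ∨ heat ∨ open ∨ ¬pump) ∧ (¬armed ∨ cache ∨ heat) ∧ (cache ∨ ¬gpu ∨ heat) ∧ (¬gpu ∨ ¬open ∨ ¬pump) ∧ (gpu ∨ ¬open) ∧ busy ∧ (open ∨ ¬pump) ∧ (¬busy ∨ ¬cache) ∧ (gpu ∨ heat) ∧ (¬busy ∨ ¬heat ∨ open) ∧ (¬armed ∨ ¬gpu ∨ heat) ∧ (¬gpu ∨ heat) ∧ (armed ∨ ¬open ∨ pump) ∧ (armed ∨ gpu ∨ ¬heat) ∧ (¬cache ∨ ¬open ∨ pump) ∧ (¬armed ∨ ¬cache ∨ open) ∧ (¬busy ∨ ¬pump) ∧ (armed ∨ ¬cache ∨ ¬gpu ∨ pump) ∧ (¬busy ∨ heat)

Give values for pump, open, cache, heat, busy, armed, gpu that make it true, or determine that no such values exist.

Case busy = True:
  (¬busy ∨ ¬cache) forces cache = False.
  (¬busy ∨ ¬pump) forces pump = False.
  (¬busy ∨ gpu ∨ pump) forces gpu = True.
  (cache ∨ ¬gpu ∨ heat) forces heat = True.
  (¬busy ∨ ¬heat ∨ open) forces open = True.
  (¬armed ∨ ¬open) forces armed = False.
  Clause (armed ∨ ¬open ∨ pump) is falsified — contradiction.
Case busy = False:
  Clause (busy) is falsified — contradiction.
Both cases fail, so the formula is unsatisfiable.

The formula is unsatisfiable.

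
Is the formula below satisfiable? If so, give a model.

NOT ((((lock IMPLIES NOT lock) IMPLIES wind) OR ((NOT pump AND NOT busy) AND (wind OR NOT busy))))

pump: True, lock: False, busy: False, wind: False

  NOT ((((lock IMPLIES NOT lock) IMPLIES wind) OR ((NOT pump AND NOT busy) AND (wind OR NOT busy)))) = True
    ((lock IMPLIES NOT lock) IMPLIES wind) OR ((NOT pump AND NOT busy) AND (wind OR NOT busy)) = False
      (lock IMPLIES NOT lock) IMPLIES wind = False
        lock IMPLIES NOT lock = True
          NOT lock = True
      (NOT pump AND NOT busy) AND (wind OR NOT busy) = False
        NOT pump AND NOT busy = False
          NOT pump = False
          NOT busy = True
        wind OR NOT busy = True
          NOT busy = True
The formula evaluates to True.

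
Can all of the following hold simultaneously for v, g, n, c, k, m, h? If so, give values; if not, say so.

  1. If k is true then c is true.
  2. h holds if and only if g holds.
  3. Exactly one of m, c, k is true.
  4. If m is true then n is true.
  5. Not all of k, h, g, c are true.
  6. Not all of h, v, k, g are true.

v = True, g = False, n = True, c = True, k = False, m = False, h = False

  (1) k=F ⇒ c: vacuous ✓
  (2) h=F, g=F — same ✓
  (3) {m, c, k}: 1 true — exactly one ✓
  (4) m=F ⇒ n: vacuous ✓
  (5) {k, h, g, c}: 1/4 true — not all ✓
  (6) {h, v, k, g}: 1/4 true — not all ✓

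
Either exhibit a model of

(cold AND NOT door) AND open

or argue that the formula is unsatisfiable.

door: False, open: True, cold: True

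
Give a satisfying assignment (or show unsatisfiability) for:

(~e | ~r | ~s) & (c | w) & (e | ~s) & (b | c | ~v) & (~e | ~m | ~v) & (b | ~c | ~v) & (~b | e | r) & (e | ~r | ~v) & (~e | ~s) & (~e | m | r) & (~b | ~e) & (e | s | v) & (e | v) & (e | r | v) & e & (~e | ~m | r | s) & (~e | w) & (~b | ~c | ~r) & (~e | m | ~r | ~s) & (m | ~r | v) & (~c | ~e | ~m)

w = True; b = False; v = False; c = False; r = True; m = True; s = False; e = True

Unit clause (e) forces e = True.
In (~e | w) only w is left, so w = True.
In (~e | ~s) only ~s is left, so s = False.
In (~b | ~e) only ~b is left, so b = False.
Try v = True:
  (b | c | ~v) forces c = True.
  clause (b | ~c | ~v) is falsified — backtrack.
So v = False.
Set c = False.
Try r = False:
  (~e | m | r) forces m = True.
  clause (~e | ~m | r | s) is falsified — backtrack.
So r = True.
  then (m | ~r | v) forces m = True.
All clauses satisfied.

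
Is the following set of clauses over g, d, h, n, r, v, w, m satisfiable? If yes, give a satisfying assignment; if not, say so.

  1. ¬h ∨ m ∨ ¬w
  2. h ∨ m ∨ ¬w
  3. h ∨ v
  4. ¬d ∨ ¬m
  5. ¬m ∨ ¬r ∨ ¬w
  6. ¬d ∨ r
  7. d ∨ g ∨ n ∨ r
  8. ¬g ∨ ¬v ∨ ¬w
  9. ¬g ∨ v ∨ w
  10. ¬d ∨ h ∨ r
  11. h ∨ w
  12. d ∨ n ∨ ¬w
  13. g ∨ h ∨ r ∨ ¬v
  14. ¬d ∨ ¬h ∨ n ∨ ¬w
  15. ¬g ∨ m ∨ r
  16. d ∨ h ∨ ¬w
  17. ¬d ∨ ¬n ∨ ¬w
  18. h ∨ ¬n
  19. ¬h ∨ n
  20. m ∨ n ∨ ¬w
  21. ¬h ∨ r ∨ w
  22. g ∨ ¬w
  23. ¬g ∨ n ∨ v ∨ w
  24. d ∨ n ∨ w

Set g = False.
  then (g ∨ ¬w) forces w = False.
  then (h ∨ w) forces h = True.
  then (¬h ∨ n) forces n = True.
  then (¬h ∨ r ∨ w) forces r = True.
Set d = False.
Set v = True.
Set m = True.
All clauses satisfied.

g = False, d = False, h = True, n = True, r = True, v = True, w = False, m = True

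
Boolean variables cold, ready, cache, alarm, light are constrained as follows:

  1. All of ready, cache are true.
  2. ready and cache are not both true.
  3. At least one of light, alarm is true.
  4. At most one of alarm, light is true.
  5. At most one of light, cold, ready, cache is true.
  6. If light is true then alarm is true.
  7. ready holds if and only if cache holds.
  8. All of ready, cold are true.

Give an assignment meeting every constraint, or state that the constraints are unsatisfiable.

Unsatisfiable — no assignment works.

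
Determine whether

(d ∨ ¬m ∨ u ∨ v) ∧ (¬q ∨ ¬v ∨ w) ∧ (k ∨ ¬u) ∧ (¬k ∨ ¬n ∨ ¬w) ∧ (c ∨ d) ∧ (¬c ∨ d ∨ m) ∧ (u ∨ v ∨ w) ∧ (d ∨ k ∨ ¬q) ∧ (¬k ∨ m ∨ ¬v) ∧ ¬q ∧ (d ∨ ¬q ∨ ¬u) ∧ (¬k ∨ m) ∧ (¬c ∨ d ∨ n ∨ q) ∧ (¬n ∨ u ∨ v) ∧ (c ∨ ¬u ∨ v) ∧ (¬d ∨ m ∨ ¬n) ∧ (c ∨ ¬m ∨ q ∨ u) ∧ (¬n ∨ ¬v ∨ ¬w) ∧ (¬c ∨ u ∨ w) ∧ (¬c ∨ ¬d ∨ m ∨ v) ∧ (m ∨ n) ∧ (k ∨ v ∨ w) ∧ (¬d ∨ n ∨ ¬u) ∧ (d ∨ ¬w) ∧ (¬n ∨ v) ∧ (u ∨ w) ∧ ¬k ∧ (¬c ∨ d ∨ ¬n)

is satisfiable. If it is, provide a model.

c = True; w = True; m = True; k = False; q = False; n = False; u = False; v = False; d = True

Unit clause (¬q) forces q = False.
Unit clause (¬k) forces k = False.
In (k ∨ ¬u) only ¬u is left, so u = False.
In (u ∨ w) only w is left, so w = True.
In (d ∨ ¬w) only d is left, so d = True.
Try c = False:
  (c ∨ ¬m ∨ q ∨ u) forces m = False.
  (¬d ∨ m ∨ ¬n) forces n = False.
  clause (m ∨ n) is falsified — backtrack.
So c = True.
Try m = False:
  (¬d ∨ m ∨ ¬n) forces n = False.
  clause (m ∨ n) is falsified — backtrack.
So m = True.
Set n = False.
Set v = False.
All clauses satisfied.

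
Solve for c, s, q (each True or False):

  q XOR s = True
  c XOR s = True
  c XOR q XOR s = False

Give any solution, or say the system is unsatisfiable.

c = True, s = False, q = True

q XOR s = T XOR F = True ✓
c XOR s = T XOR F = True ✓
c XOR q XOR s = T XOR T XOR F = False ✓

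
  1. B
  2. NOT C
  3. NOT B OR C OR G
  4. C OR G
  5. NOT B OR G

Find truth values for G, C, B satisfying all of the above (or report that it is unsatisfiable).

G=T; C=F; B=T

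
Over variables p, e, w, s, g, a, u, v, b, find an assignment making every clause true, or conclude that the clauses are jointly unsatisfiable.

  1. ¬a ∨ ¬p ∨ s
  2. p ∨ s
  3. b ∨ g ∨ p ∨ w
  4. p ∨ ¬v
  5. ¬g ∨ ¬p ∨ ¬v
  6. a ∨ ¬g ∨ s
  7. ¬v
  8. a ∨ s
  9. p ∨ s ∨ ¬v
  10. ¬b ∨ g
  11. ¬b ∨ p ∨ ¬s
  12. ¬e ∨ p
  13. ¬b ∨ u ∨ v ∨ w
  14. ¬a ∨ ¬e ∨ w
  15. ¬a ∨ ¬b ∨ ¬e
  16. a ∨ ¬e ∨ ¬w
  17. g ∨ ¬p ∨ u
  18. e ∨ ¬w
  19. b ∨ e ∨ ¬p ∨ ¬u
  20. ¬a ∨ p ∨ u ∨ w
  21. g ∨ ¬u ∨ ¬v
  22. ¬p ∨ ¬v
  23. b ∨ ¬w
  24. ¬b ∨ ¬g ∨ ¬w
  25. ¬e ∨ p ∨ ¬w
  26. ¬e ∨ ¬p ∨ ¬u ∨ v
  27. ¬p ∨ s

Unit clause (¬v) forces v = False.
Set p = True.
  then (¬p ∨ s) forces s = True.
Set e = True.
  then (¬e ∨ ¬p ∨ ¬u ∨ v) forces u = False.
  then (g ∨ ¬p ∨ u) forces g = True.
Try w = True:
  (a ∨ ¬e ∨ ¬w) forces a = True.
  (¬a ∨ ¬b ∨ ¬e) forces b = False.
  clause (b ∨ ¬w) is falsified — backtrack.
So w = False.
  then (¬b ∨ u ∨ v ∨ w) forces b = False.
  then (¬a ∨ ¬e ∨ w) forces a = False.
All clauses satisfied.

p = True, e = True, w = False, s = True, g = True, a = False, u = False, v = False, b = False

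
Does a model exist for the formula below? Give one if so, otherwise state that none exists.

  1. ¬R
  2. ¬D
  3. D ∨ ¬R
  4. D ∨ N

N = True, R = False, D = False

Unit clause (¬R) forces R = False.
Unit clause (¬D) forces D = False.
In (D ∨ N) only N is left, so N = True.
Check each clause:
  (¬R): ¬R holds.
  (¬D): ¬D holds.
  (D ∨ ¬R): ¬R holds.
  (D ∨ N): N holds.
All clauses satisfied.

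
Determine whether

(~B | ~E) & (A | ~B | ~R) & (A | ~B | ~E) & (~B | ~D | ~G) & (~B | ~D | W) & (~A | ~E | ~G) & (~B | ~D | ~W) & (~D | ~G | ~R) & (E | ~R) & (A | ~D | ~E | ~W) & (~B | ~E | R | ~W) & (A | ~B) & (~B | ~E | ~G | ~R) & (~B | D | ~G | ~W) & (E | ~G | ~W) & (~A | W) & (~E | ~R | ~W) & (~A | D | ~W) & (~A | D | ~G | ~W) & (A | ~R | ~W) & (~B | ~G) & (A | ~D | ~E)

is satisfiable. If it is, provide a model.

Set A = True.
  then (~A | W) forces W = True.
  then (~A | D | ~W) forces D = True.
  then (~B | ~D | ~W) forces B = False.
Set R = False.
Try G = True:
  (~A | ~E | ~G) forces E = False.
  clause (E | ~G | ~W) is falsified — backtrack.
So G = False.
Set E = True.
All clauses satisfied.

A=T; R=F; G=F; D=T; B=F; E=T; W=T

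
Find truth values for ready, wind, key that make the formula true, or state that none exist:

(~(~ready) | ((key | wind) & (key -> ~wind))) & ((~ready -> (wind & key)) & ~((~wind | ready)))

Case wind = True: the formula simplifies to (~(~ready) | ~key) & ((~ready -> key) & ~ready).
  ready = True: the conjunct ~ready is False.
  ready = False: simplifies to ~key & key.
    key = True: the conjunct ~key is False.
    key = False: the conjunct key is False.
Case wind = False: the conjunct ~((~wind | ready)) becomes ~((True | ready)) = False.
Both cases fail — unsatisfiable.

Unsatisfiable — no assignment works.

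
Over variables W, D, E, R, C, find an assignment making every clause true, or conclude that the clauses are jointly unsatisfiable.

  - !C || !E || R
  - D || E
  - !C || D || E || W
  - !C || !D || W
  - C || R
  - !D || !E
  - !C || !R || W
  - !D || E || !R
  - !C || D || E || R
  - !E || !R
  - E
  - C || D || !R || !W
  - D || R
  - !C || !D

Unsatisfiable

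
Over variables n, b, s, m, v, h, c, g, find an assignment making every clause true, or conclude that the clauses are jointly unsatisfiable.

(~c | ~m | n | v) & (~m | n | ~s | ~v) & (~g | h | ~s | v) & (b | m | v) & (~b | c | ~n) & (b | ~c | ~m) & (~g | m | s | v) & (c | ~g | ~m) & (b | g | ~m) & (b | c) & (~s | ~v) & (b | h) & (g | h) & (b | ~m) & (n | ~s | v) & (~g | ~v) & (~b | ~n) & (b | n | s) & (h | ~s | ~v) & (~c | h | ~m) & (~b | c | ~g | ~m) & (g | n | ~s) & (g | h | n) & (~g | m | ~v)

n: False, b: True, s: False, m: True, v: False, h: True, c: False, g: False

Set n = False.
Set b = True.
Try s = True:
  (~s | ~v) forces v = False.
  clause (n | ~s | v) is falsified — backtrack.
So s = False.
Set m = True.
Set v = False.
  then (~c | ~m | n | v) forces c = False.
  then (c | ~g | ~m) forces g = False.
  then (g | h) forces h = True.
All clauses satisfied.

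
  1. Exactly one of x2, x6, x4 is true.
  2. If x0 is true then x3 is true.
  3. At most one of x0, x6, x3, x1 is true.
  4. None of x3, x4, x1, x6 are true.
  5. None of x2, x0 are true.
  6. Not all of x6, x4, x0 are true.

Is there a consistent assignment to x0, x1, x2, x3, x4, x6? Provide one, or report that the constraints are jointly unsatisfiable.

UNSATISFIABLE

Case x2 = True:
  Constraint (5) is violated (x2=T) — contradiction.
Case x2 = False:
  (4) forces x3 = False.
  (2) with x3=F forces x0 = False.
  (4) forces x4 = False.
  (1) with x2=F, x4=F forces x6 = True.
  Constraint (4) is violated (x6=T) — contradiction.
Both cases fail — unsatisfiable.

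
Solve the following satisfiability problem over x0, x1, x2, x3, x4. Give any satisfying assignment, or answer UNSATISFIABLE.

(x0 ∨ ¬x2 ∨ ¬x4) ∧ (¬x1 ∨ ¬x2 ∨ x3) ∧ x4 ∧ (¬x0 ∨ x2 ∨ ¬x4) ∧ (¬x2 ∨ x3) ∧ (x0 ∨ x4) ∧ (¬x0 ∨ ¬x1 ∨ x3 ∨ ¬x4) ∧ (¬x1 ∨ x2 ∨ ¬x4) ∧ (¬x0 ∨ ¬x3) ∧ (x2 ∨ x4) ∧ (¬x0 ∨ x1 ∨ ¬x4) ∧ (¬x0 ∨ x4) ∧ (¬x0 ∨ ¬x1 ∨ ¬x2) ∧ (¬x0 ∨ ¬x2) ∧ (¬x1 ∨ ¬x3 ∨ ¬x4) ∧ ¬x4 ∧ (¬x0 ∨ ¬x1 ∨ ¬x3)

Case x4 = True:
  Clause (¬x4) is falsified — contradiction.
Case x4 = False:
  Clause (x4) is falsified — contradiction.
Both cases fail, so the formula is unsatisfiable.

Unsatisfiable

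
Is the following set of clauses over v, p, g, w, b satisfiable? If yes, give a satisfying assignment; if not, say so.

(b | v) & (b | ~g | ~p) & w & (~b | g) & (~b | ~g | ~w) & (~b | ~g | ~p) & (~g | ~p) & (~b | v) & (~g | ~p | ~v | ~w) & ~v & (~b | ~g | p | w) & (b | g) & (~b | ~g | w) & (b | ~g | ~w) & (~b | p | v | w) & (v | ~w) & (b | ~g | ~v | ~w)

Case v = True:
  Clause (~v) is falsified — contradiction.
Case v = False:
  (b | v) forces b = True.
  Clause (~b | v) is falsified — contradiction.
Both cases fail, so the formula is unsatisfiable.

UNSATISFIABLE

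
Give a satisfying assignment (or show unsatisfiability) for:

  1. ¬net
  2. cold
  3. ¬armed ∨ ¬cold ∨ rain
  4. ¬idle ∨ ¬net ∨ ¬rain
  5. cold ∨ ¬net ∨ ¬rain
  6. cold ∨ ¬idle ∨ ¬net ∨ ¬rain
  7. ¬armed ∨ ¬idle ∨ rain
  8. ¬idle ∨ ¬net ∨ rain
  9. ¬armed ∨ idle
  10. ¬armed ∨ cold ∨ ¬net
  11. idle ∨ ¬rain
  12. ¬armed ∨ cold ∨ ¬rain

net = False, cold = True, idle = True, rain = True, armed = True

Unit clause (¬net) forces net = False.
Unit clause (cold) forces cold = True.
Set idle = True.
Set rain = True.
Set armed = True.
All clauses satisfied.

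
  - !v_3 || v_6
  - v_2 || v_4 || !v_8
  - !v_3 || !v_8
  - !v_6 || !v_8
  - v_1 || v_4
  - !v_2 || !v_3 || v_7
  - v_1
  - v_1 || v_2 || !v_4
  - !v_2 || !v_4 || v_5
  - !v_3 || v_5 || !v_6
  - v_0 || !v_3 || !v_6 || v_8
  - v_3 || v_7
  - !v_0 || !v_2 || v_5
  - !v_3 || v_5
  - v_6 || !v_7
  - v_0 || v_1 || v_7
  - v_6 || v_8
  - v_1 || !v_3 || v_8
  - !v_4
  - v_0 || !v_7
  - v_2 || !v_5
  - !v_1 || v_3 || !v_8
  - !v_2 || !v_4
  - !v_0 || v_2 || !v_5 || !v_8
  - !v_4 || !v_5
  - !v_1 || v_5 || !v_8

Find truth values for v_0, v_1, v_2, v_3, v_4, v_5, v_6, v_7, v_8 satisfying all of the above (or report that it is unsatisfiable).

v_0 = True, v_1 = True, v_2 = False, v_3 = False, v_4 = False, v_5 = False, v_6 = True, v_7 = True, v_8 = False

Unit clause (v_1) forces v_1 = True.
Unit clause (!v_4) forces v_4 = False.
Try v_0 = False:
  (v_0 || !v_7) forces v_7 = False.
  (v_3 || v_7) forces v_3 = True.
  (!v_3 || v_6) forces v_6 = True.
  (!v_3 || !v_8) forces v_8 = False.
  clause (v_0 || !v_3 || !v_6 || v_8) is falsified — backtrack.
So v_0 = True.
Set v_2 = False.
  then (v_2 || v_4 || !v_8) forces v_8 = False.
  then (v_6 || v_8) forces v_6 = True.
  then (v_2 || !v_5) forces v_5 = False.
  then (!v_3 || v_5 || !v_6) forces v_3 = False.
  then (v_3 || v_7) forces v_7 = True.
All clauses satisfied.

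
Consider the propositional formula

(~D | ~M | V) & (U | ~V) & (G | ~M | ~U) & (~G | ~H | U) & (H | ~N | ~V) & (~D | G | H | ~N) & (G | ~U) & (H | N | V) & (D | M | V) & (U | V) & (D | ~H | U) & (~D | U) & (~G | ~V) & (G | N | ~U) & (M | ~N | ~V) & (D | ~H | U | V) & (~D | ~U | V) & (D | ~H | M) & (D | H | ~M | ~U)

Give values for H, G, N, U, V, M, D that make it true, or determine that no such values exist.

Set H = True.
Try G = False:
  (G | ~U) forces U = False.
  (U | ~V) forces V = False.
  clause (U | V) is falsified — backtrack.
So G = True.
  then (~G | ~H | U) forces U = True.
  then (~G | ~V) forces V = False.
  then (~D | ~U | V) forces D = False.
  then (D | ~H | M) forces M = True.
Set N = True.
All clauses satisfied.

H=T, G=T, N=T, U=T, V=F, M=T, D=F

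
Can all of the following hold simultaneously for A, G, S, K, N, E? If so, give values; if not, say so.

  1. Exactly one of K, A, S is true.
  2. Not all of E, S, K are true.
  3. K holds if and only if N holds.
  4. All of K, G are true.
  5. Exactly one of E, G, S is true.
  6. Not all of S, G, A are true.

A = False, G = True, S = False, K = True, N = True, E = False

  (1) {K, A, S}: 1 true — exactly one ✓
  (2) {E, S, K}: 1/3 true — not all ✓
  (3) K=T, N=T — same ✓
  (4) {K, G}: all 2 true ✓
  (5) {E, G, S}: 1 true — exactly one ✓
  (6) {S, G, A}: 1/3 true — not all ✓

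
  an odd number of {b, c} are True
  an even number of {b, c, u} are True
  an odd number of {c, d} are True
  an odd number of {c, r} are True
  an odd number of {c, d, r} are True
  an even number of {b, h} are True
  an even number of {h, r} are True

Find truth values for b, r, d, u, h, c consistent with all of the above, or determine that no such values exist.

b=F, r=F, d=F, u=T, h=F, c=T

{b, c}: 1 true → odd ✓
{b, c, u}: 2 true → even ✓
{c, d}: 1 true → odd ✓
{c, r}: 1 true → odd ✓
{c, d, r}: 1 true → odd ✓
{b, h}: 0 true → even ✓
{h, r}: 0 true → even ✓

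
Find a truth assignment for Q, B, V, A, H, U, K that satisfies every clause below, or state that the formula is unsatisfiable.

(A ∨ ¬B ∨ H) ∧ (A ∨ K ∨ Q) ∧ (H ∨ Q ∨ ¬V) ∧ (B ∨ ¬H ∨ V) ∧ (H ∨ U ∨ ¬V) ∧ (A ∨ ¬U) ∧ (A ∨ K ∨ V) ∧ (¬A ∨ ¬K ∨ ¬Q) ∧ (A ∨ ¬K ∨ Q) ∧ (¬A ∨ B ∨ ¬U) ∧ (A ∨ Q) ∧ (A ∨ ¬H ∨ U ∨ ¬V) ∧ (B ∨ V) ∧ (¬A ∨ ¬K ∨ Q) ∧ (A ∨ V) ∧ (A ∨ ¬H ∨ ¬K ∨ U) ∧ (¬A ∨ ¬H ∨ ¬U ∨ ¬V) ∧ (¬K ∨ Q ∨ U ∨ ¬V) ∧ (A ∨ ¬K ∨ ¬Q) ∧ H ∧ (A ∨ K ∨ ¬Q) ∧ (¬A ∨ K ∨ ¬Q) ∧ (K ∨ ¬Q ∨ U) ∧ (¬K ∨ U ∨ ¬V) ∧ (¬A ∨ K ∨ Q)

The formula is unsatisfiable.

Case Q = True:
  (H) forces H = True.
  If A = True:
    (¬A ∨ ¬K ∨ ¬Q) forces K = False.
    clause (¬A ∨ K ∨ ¬Q) is falsified.
  If A = False:
    (A ∨ ¬U) forces U = False.
    (A ∨ ¬H ∨ U ∨ ¬V) forces V = False.
    clause (A ∨ V) is falsified.
  Every sub-case reaches a contradiction.
Case Q = False:
  (A ∨ Q) forces A = True.
  (¬A ∨ ¬K ∨ Q) forces K = False.
  Clause (¬A ∨ K ∨ Q) is falsified — contradiction.
Both cases fail, so the formula is unsatisfiable.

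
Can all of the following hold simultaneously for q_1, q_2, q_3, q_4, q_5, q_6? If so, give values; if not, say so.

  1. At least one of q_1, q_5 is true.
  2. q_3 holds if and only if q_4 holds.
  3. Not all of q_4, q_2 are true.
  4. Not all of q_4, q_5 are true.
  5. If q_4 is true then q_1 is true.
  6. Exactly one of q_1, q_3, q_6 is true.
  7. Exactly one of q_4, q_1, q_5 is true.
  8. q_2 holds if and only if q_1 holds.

q_1=F, q_2=F, q_3=F, q_4=F, q_5=T, q_6=T

  (1) {q_1, q_5}: 1 true — at least one ✓
  (2) q_3=F, q_4=F — same ✓
  (3) {q_4, q_2}: 0/2 true — not all ✓
  (4) {q_4, q_5}: 1/2 true — not all ✓
  (5) q_4=F ⇒ q_1: vacuous ✓
  (6) {q_1, q_3, q_6}: 1 true — exactly one ✓
  (7) {q_4, q_1, q_5}: 1 true — exactly one ✓
  (8) q_2=F, q_1=F — same ✓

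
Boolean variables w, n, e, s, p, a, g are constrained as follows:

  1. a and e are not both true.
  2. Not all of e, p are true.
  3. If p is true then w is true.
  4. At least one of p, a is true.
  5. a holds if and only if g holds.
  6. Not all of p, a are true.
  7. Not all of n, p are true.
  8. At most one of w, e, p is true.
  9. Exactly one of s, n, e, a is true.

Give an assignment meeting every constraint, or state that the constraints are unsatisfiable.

w=F; n=F; e=F; s=F; p=F; a=T; g=T

  (1) a=T, e=F — not both ✓
  (2) {e, p}: 0/2 true — not all ✓
  (3) p=F ⇒ w: vacuous ✓
  (4) {p, a}: 1 true — at least one ✓
  (5) a=T, g=T — same ✓
  (6) {p, a}: 1/2 true — not all ✓
  (7) {n, p}: 0/2 true — not all ✓
  (8) {w, e, p}: 0 true — at most one ✓
  (9) {s, n, e, a}: 1 true — exactly one ✓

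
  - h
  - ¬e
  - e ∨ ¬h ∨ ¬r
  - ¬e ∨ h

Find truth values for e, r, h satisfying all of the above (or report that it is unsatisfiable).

Unit clause (h) forces h = True.
Unit clause (¬e) forces e = False.
In (e ∨ ¬h ∨ ¬r) only ¬r is left, so r = False.
Check each clause:
  (h): h holds.
  (¬e): ¬e holds.
  (e ∨ ¬h ∨ ¬r): ¬r holds.
  (¬e ∨ h): ¬e holds.
All clauses satisfied.

e = False, r = False, h = True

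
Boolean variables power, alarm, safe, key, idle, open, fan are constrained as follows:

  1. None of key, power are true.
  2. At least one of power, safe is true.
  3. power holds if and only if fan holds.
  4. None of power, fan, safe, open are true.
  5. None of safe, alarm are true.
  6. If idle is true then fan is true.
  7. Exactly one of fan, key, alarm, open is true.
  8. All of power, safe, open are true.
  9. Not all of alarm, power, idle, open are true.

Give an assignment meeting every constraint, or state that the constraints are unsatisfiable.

Case power = True:
  Constraint (1) is violated (power=T) — contradiction.
Case power = False:
  Constraint (8) is violated (power=F) — contradiction.
Both cases fail — unsatisfiable.

Unsatisfiable — no assignment works.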